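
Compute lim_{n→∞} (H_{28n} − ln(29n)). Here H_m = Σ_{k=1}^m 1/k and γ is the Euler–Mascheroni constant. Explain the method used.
lim = ln(28/29) + γ

By Euler-Maclaurin, H_m = ln m + γ + O(1/m). So
  H_{28n} − ln(29n) = ln(28n) + γ − ln(29n) + O(1/n)
                       = ln(28/29) + γ + O(1/n).
Hence the limit is ln(28/29) + γ.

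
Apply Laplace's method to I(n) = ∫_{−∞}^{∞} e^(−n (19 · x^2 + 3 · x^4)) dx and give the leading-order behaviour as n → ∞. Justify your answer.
I(n) ~ sqrt(π/(19n))

φ(x) = 19 · x^2 + 3 · x^4 has its unique global minimum at x* = 0 (since φ'(x) = 38x + 12x^3 = 0 only at x = 0 for real x with both coefficients positive, and φ → ∞ as |x| → ∞). At x* = 0, φ(0) = 0 and φ''(0) = 38. Laplace's method then gives
  I(n) ~ sqrt(2π / (n · φ''(0))) · e^(−n φ(0)) = sqrt(2π / (38n)) = sqrt(π/(19n)).
The 3 · x^4 term contributes only at subleading order (an O(1/n) relative correction).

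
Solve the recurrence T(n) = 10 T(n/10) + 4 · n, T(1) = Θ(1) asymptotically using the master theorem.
T(n) = Θ(n log n)

log_10 10 = 1, and f(n) = 4 · n = Θ(n^(log_10 10)). This is Case 2 of the master theorem: T(n) = Θ(f(n) · log n) = Θ(n log n).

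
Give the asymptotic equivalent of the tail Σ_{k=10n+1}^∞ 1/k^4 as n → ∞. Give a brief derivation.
Σ_{k>10n} 1/k^4 ~ 1/(3 · (10n)^3)

Compare to the integral: ∫_{10n}^∞ x^(−4) dx = [−x^(−3)/3]_{10n}^∞ = 1/((4−1)·(10n)^3). Euler-Maclaurin then gives
  Σ_{k>10n} 1/k^4 = ∫_{10n}^∞ dx/x^4 − 1/(2·(10n)^4) + O(1/(10n)^5).
(Equivalently this is ζ(4) − Σ_{k≤10n} 1/k^4.)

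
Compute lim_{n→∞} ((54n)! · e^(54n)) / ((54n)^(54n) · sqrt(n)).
lim = sqrt(2π·54)

Stirling: (54n)! ~ sqrt(2π·54n) · (54n/e)^(54n). Hence
  (54n)! · e^(54n) / (54n)^(54n) ~ sqrt(2π·54n).
Dividing by sqrt(n): sqrt(2π·54n) / sqrt(n) = sqrt(2π·54) · n^((1−1)/2), so the limit is sqrt(2π·54).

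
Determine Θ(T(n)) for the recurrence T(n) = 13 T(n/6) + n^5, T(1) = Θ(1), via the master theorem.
T(n) = Θ(n^5)

log_6 13 ≈ 1.432. f(n) = n^5 dominates n^(log_6 13) since 5 > 1.432, and the regularity condition a·f(n/b) = 13·(n/6)^5 = (13/7776)·n^5 ≤ c·f(n) holds with c = 13/7776 ≈ 0.00167 < 1. So this is Case 3: T(n) = Θ(f(n)) = Θ(n^5).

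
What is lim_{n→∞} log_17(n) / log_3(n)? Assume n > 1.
lim = ln(3) / ln(17) = log_17(3)

Change of base: log_17(n) = ln n / ln 17 and log_3(n) = ln n / ln 3. The ratio is (ln n / ln 17) · (ln 3 / ln n) = ln 3 / ln 17, a constant independent of n. So the limit is ln 3 / ln 17 = log_17(3).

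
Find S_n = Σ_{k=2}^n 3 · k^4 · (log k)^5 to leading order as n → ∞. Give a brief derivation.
S_n ~ 3 · n^5 · (log n)^5 / 5

By integral comparison, S_n = ∫_1^n 3 · x^4 · (log x)^5 dx + O(n^4 · (log n)^5). For the integral, the leading term of ∫_1^n x^4 (log x)^5 dx is n^5/5 · (log n)^5 (by repeated integration by parts; each step lowers the log-exponent and produces a relatively O(1/log n) correction). Hence S_n ~ 3 · n^5 · (log n)^5 / 5.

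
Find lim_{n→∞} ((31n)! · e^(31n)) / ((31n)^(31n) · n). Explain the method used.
lim = 0

Stirling: (31n)! ~ sqrt(2π·31n) · (31n/e)^(31n). Hence
  (31n)! · e^(31n) / (31n)^(31n) ~ sqrt(2π·31n).
Dividing by n: sqrt(2π·31n) / n = sqrt(2π·31) · n^((1−2)/2), so the expression behaves like sqrt(2π·31) · n^((1−2)/2) → 0.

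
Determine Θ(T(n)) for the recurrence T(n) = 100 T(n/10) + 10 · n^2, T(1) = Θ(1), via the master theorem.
T(n) = Θ(n^2 log n)

log_10 100 = 2, and f(n) = 10 · n^2 = Θ(n^(log_10 100)). This is Case 2 of the master theorem: T(n) = Θ(f(n) · log n) = Θ(n^2 log n).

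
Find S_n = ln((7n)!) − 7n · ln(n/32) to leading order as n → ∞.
S_n ~ 7n · (ln 224 − 1) + O(ln n)

Stirling: ln((7n)!) = 7n ln(7n) − 7n + O(ln n).
  S_n = 7n ln(7n) − 7n − 7n ln(n/32) + O(ln n)
      = 7n ln(7n) − 7n ln n + 7n ln 32 − 7n + O(ln n)
      = 7n ln 7 + 7n ln 32 − 7n + O(ln n)
      = 7n (ln 224 − 1) + O(ln n).
Numerically ln(224) − 1 ≈ 4.4116.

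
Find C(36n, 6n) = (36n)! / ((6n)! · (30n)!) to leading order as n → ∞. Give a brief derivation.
C(36n, 6n) ~ (46656/3125)^(6n) · sqrt(3/(5π·6n))

Write N = 6n. Apply Stirling to each factorial:
  (6N)! ~ sqrt(2π·6N) · (6N/e)^(6N),
  N! ~ sqrt(2π N) · (N/e)^N,
  (5N)! ~ sqrt(2π·5N) · (5N/e)^(5N).
The exponential factors combine to (6N)^(6N) / (N^N · (5N)^(5N)) = 6^(6N)/5^(5N) = (6^6/5^5)^N = (46656/3125)^N.
The square-root prefactors combine to sqrt(2π·6N) / (sqrt(2π N)·sqrt(2π·5N)) = sqrt(6 / (2π·5·N)) = sqrt(3/(5π·6n)).
Substituting N = 6n: C(36n, 6n) ~ (46656/3125)^(6n) · sqrt(3/(5π·6n)).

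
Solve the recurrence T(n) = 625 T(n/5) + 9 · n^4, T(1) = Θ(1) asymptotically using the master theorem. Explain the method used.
T(n) = Θ(n^4 log n)

log_5 625 = 4, and f(n) = 9 · n^4 = Θ(n^(log_5 625)). This is Case 2 of the master theorem: T(n) = Θ(f(n) · log n) = Θ(n^4 log n).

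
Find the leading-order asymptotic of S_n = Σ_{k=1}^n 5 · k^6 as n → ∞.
S_n ~ 5 · n^7 / 7

By integral comparison (Euler-Maclaurin), Σ_{k=1}^n 5 · k^6 = 5 · ∫_0^n x^6 dx + O(n^6) = 5 · n^7/7 + O(n^6). (Equivalently, Faulhaber's formula gives the same leading term.)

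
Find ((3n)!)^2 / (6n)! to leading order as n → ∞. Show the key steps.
((3n)!)^2/(6n)! ~ ((2π·3n)^(1/2) / sqrt(2)) · 2^(−2·3n)  →  0

Write N = 3n. Stirling: N! ~ sqrt(2π N)(N/e)^N and (2N)! ~ sqrt(2π·2N)·(2N/e)^(2N).
  (N!)^2/(2N)! ~ (2π N)^(2/2) (N/e)^(2N) / [sqrt(2π·2N) (2N/e)^(2N)]
     = (2π N)^(2/2) / sqrt(2π·2N) · (N/(2N))^(2N)
     = (2π N)^((2−1)/2) / sqrt(2) · 2^(−2N).
Since 2^2 > 1, the factor 2^(−2N) decays exponentially, so the ratio → 0. Substituting N = 3n gives the stated form.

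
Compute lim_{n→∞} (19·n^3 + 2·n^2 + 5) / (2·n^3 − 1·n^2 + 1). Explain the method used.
lim = 19/2

For large n the leading n^3 terms dominate both numerator and denominator. Dividing top and bottom by n^3, every other term tends to 0, leaving 19/2.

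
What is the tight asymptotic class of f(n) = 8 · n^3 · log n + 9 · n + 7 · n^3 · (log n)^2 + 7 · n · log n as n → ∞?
f(n) ∈ Θ(n^3 · (log n)^2)

Compare the terms by growth order. For large n, n^a · (log n)^b dominates n^a' · (log n)^b' iff a > a', or (a = a' and b > b'). Ranking the 4 terms shows the dominant one is 7 · n^3 · (log n)^2. Hence f(n) ∈ Θ(n^3 · (log n)^2).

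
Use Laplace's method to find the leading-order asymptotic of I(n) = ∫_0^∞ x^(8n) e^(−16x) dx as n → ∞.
I(n) ~ (sqrt(2π·8n) / 16) · (8n/(16e))^(8n)

Write the integrand as exp(8n ln x − 16x) and set f(x) = 8n ln x − 16x. Then f'(x) = 8n/x − 16 = 0 at x* = 8n/16, and f''(x*) = −8n/x*^2 = −16^2/(8n). Laplace's method (interior maximum) gives
  I(n) ~ e^(f(x*)) · sqrt(2π / |f''(x*)|)
        = exp(8n ln(8n/16) − 8n) · sqrt(2π · 8n / 16^2)
        = (8n/16)^(8n) e^(−8n) · sqrt(2π·8n) / 16
        = (sqrt(2π·8n) / 16) · (8n/(16e))^(8n).
This matches Γ(8n+1)/16^(8n+1) with Stirling applied to Γ.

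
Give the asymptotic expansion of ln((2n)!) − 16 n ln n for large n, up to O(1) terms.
ln((2n)!) − 16 n ln n = −14 n ln n + 2(ln 2 − 1) n + (1/2) ln(2π·2n) + O(1/n)

Stirling: ln((2n)!) = 2n ln(2n) − 2n + (1/2) ln(2π·2n) + O(1/n).
Expand 2n ln(2n) = 2n (ln n + ln 2) = 2n ln n + 2n ln 2.
Subtract 16n ln n: leading term is (2 − 16) n ln n = −14 n ln n. The next term is 2n ln 2 − 2n = 2(ln 2 − 1) n. Then the (1/2) ln(2π·2n) correction.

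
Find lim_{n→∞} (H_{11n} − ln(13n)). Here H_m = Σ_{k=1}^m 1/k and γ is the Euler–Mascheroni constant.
lim = ln(11/13) + γ

By Euler-Maclaurin, H_m = ln m + γ + O(1/m). So
  H_{11n} − ln(13n) = ln(11n) + γ − ln(13n) + O(1/n)
                       = ln(11/13) + γ + O(1/n).
Hence the limit is ln(11/13) + γ.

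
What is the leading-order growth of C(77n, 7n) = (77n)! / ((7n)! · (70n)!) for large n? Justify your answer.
C(77n, 7n) ~ (285311670611/10000000000)^(7n) · sqrt(11/(20π·7n))

Write N = 7n. Apply Stirling to each factorial:
  (11N)! ~ sqrt(2π·11N) · (11N/e)^(11N),
  N! ~ sqrt(2π N) · (N/e)^N,
  (10N)! ~ sqrt(2π·10N) · (10N/e)^(10N).
The exponential factors combine to (11N)^(11N) / (N^N · (10N)^(10N)) = 11^(11N)/10^(10N) = (11^11/10^10)^N = (285311670611/10000000000)^N.
The square-root prefactors combine to sqrt(2π·11N) / (sqrt(2π N)·sqrt(2π·10N)) = sqrt(11 / (2π·10·N)) = sqrt(11/(20π·7n)).
Substituting N = 7n: C(77n, 7n) ~ (285311670611/10000000000)^(7n) · sqrt(11/(20π·7n)).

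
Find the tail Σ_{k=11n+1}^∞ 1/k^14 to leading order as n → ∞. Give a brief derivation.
Σ_{k>11n} 1/k^14 ~ 1/(13 · (11n)^13)

Compare to the integral: ∫_{11n}^∞ x^(−14) dx = [−x^(−13)/13]_{11n}^∞ = 1/((14−1)·(11n)^13). Euler-Maclaurin then gives
  Σ_{k>11n} 1/k^14 = ∫_{11n}^∞ dx/x^14 − 1/(2·(11n)^14) + O(1/(11n)^15).
(Equivalently this is ζ(14) − Σ_{k≤11n} 1/k^14.)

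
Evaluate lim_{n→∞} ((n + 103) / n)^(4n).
lim = e^412

Rewrite as (1 + 103/n)^(4n). By the standard limit (1 + x/n)^n → e^x, we have (1 + 103/n)^n → e^103, and raising to the 4th power gives e^412.
More precisely, ln[(1 + 103/n)^(4n)] = 4n · ln(1 + 103/n) = 4n · (103/n + O(1/n^2)) = 412 + O(1/n) → 412.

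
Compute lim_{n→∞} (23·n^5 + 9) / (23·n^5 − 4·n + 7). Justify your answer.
lim = 23/23 = 1

For large n the leading n^5 terms dominate both numerator and denominator. Dividing top and bottom by n^5, every other term tends to 0, leaving 23/23 = 1.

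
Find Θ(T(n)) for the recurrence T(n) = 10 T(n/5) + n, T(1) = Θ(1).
T(n) = Θ(n^(log_5 10))

Master theorem: compare f(n) = n to n^(log_5 10) where log_5 10 ≈ 1.431. Since 1 < log_5 10, we have f(n) = O(n^(log_5 10 − ε)) for some ε > 0 — Case 1. Hence T(n) = Θ(n^(log_5 10)).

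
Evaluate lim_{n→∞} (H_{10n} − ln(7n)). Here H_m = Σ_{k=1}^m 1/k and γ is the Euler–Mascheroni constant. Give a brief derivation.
lim = ln(10/7) + γ

By Euler-Maclaurin, H_m = ln m + γ + O(1/m). So
  H_{10n} − ln(7n) = ln(10n) + γ − ln(7n) + O(1/n)
                       = ln(10/7) + γ + O(1/n).
Hence the limit is ln(10/7) + γ.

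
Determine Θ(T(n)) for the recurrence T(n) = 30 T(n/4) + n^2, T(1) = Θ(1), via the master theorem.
T(n) = Θ(n^(log_4 30))

Master theorem: compare f(n) = n^2 to n^(log_4 30) where log_4 30 ≈ 2.453. Since 2 < log_4 30, we have f(n) = O(n^(log_4 30 − ε)) for some ε > 0 — Case 1. Hence T(n) = Θ(n^(log_4 30)).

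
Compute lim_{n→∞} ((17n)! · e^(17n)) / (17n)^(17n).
lim = ∞

Stirling: (17n)! ~ sqrt(2π·17n) · (17n/e)^(17n). Hence
  (17n)! · e^(17n) / (17n)^(17n) ~ sqrt(2π·17n) = sqrt(2π·17) · sqrt(n) → ∞.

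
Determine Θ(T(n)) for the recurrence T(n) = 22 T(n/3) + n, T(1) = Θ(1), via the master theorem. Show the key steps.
T(n) = Θ(n^(log_3 22))

Master theorem: compare f(n) = n to n^(log_3 22) where log_3 22 ≈ 2.814. Since 1 < log_3 22, we have f(n) = O(n^(log_3 22 − ε)) for some ε > 0 — Case 1. Hence T(n) = Θ(n^(log_3 22)).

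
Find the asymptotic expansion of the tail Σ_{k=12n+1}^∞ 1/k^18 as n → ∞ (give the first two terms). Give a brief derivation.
Σ_{k>12n} 1/k^18 = 1/(17 · (12n)^17) − 1/(2 · (12n)^18) + O(1/(12n)^19)

Compare to the integral: ∫_{12n}^∞ x^(−18) dx = [−x^(−17)/17]_{12n}^∞ = 1/((18−1)·(12n)^17). The Euler-Maclaurin correction adds −f(12n)/2 = −1/(2·(12n)^18). Euler-Maclaurin then gives
  Σ_{k>12n} 1/k^18 = ∫_{12n}^∞ dx/x^18 − 1/(2·(12n)^18) + O(1/(12n)^19).
(Equivalently this is ζ(18) − Σ_{k≤12n} 1/k^18.)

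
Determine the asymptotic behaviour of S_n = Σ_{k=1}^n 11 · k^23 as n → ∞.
S_n ~ 11 · n^24 / 24

By integral comparison (Euler-Maclaurin), Σ_{k=1}^n 11 · k^23 = 11 · ∫_0^n x^23 dx + O(n^23) = 11 · n^24/24 + O(n^23). (Equivalently, Faulhaber's formula gives the same leading term.)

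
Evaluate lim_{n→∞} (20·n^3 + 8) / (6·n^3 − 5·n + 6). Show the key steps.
lim = 20/6 = 10/3

For large n the leading n^3 terms dominate both numerator and denominator. Dividing top and bottom by n^3, every other term tends to 0, leaving 20/6 = 10/3.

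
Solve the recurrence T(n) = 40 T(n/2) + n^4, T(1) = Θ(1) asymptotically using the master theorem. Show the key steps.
T(n) = Θ(n^(log_2 40))

Master theorem: compare f(n) = n^4 to n^(log_2 40) where log_2 40 ≈ 5.322. Since 4 < log_2 40, we have f(n) = O(n^(log_2 40 − ε)) for some ε > 0 — Case 1. Hence T(n) = Θ(n^(log_2 40)).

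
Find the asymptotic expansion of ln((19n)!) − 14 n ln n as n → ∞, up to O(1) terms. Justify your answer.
ln((19n)!) − 14 n ln n = 5 n ln n + 19(ln 19 − 1) n + (1/2) ln(2π·19n) + O(1/n)

Stirling: ln((19n)!) = 19n ln(19n) − 19n + (1/2) ln(2π·19n) + O(1/n).
Expand 19n ln(19n) = 19n (ln n + ln 19) = 19n ln n + 19n ln 19.
Subtract 14n ln n: leading term is (19 − 14) n ln n = 5 n ln n. The next term is 19n ln 19 − 19n = 19(ln 19 − 1) n. Then the (1/2) ln(2π·19n) correction.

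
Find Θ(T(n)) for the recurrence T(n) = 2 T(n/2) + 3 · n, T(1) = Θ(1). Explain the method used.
T(n) = Θ(n log n)

log_2 2 = 1, and f(n) = 3 · n = Θ(n^(log_2 2)). This is Case 2 of the master theorem: T(n) = Θ(f(n) · log n) = Θ(n log n).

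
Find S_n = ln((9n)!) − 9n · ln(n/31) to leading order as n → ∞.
S_n ~ 9n · (ln 279 − 1) + O(ln n)

Stirling: ln((9n)!) = 9n ln(9n) − 9n + O(ln n).
  S_n = 9n ln(9n) − 9n − 9n ln(n/31) + O(ln n)
      = 9n ln(9n) − 9n ln n + 9n ln 31 − 9n + O(ln n)
      = 9n ln 9 + 9n ln 31 − 9n + O(ln n)
      = 9n (ln 279 − 1) + O(ln n).
Numerically ln(279) − 1 ≈ 4.6312.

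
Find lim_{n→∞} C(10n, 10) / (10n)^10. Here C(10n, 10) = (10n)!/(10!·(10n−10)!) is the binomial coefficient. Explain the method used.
lim = 1/10! = 1/3628800

With N = 10n → ∞: C(N, 10) / N^10 = [N(N−1)…(N−9)] / (10! · N^10) = (1/10!) · 1 · (1 − 1/(10n)) · … · (1 − 9/(10n)). Each factor → 1 as N → ∞, so the limit is 1/10! = 1/3628800.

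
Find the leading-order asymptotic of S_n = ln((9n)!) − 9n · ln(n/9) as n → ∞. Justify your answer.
S_n ~ 9n · (ln 81 − 1) + O(ln n)

Stirling: ln((9n)!) = 9n ln(9n) − 9n + O(ln n).
  S_n = 9n ln(9n) − 9n − 9n ln(n/9) + O(ln n)
      = 9n ln(9n) − 9n ln n + 9n ln 9 − 9n + O(ln n)
      = 9n ln 9 + 9n ln 9 − 9n + O(ln n)
      = 9n (ln 81 − 1) + O(ln n).
Numerically ln(81) − 1 ≈ 3.3944.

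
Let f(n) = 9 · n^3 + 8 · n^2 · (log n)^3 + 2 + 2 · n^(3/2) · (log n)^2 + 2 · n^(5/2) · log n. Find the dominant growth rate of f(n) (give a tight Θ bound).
f(n) ∈ Θ(n^3)

Compare the terms by growth order. For large n, n^a · (log n)^b dominates n^a' · (log n)^b' iff a > a', or (a = a' and b > b'). Ranking the 5 terms shows the dominant one is 9 · n^3. Hence f(n) ∈ Θ(n^3).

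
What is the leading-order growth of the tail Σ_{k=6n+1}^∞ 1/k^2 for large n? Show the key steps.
Σ_{k>6n} 1/k^2 ~ 1/(1 · (6n))

Compare to the integral: ∫_{6n}^∞ x^(−2) dx = [−x^(−1)/1]_{6n}^∞ = 1/((2−1)·(6n)). Euler-Maclaurin then gives
  Σ_{k>6n} 1/k^2 = ∫_{6n}^∞ dx/x^2 − 1/(2·(6n)^2) + O(1/(6n)^3).
(Equivalently this is ζ(2) − Σ_{k≤6n} 1/k^2.)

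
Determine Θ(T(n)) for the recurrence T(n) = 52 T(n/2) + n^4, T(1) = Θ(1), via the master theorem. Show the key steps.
T(n) = Θ(n^(log_2 52))

Master theorem: compare f(n) = n^4 to n^(log_2 52) where log_2 52 ≈ 5.700. Since 4 < log_2 52, we have f(n) = O(n^(log_2 52 − ε)) for some ε > 0 — Case 1. Hence T(n) = Θ(n^(log_2 52)).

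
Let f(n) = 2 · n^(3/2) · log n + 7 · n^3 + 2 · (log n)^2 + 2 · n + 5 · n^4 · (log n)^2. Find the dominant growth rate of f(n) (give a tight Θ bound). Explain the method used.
f(n) ∈ Θ(n^4 · (log n)^2)

Compare the terms by growth order. For large n, n^a · (log n)^b dominates n^a' · (log n)^b' iff a > a', or (a = a' and b > b'). Ranking the 5 terms shows the dominant one is 5 · n^4 · (log n)^2. Hence f(n) ∈ Θ(n^4 · (log n)^2).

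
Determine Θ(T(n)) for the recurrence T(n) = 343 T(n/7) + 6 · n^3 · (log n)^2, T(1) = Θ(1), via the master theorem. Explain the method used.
T(n) = Θ(n^3 · (log n)^3)

Here log_7 343 = 3 and f(n) = 6 · n^3 · (log n)^2 = Θ(n^(log_7 343) · (log n)^2). This is the extended Case 2 of the master theorem (f matches the critical exponent up to log factors), giving T(n) = Θ(n^(log_7 343) · (log n)^(2+1)) = Θ(n^3 · (log n)^3).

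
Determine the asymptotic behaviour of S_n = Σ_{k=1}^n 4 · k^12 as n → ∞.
S_n ~ 4 · n^13 / 13

By integral comparison (Euler-Maclaurin), Σ_{k=1}^n 4 · k^12 = 4 · ∫_0^n x^12 dx + O(n^12) = 4 · n^13/13 + O(n^12). (Equivalently, Faulhaber's formula gives the same leading term.)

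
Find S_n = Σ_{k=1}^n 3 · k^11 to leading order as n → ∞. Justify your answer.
S_n ~ n^12 / 4

By integral comparison (Euler-Maclaurin), Σ_{k=1}^n 3 · k^11 = 3 · ∫_0^n x^11 dx + O(n^11) = 3 · n^12/12 = n^12 / 4 + O(n^11). (Equivalently, Faulhaber's formula gives the same leading term.)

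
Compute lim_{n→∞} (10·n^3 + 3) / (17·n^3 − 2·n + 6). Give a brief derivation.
lim = 10/17

For large n the leading n^3 terms dominate both numerator and denominator. Dividing top and bottom by n^3, every other term tends to 0, leaving 10/17.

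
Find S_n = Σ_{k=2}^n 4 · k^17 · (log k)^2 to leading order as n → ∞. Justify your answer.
S_n ~ 2 · n^18 · (log n)^2 / 9

By integral comparison, S_n = ∫_1^n 4 · x^17 · (log x)^2 dx + O(n^17 · (log n)^2). For the integral, the leading term of ∫_1^n x^17 (log x)^2 dx is n^18/18 · (log n)^2 (by repeated integration by parts; each step lowers the log-exponent and produces a relatively O(1/log n) correction). Hence S_n ~ 2 · n^18 · (log n)^2 / 9.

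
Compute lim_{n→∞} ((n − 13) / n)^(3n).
lim = e^(−39)

Rewrite as (1 − 13/n)^(3n). By the standard limit (1 + x/n)^n → e^x, we have (1 − 13/n)^n → e^(−13), and raising to the 3rd power gives e^(−39).
More precisely, ln[(1 − 13/n)^(3n)] = 3n · ln(1 − 13/n) = 3n · (-13/n + O(1/n^2)) = -39 + O(1/n) → -39.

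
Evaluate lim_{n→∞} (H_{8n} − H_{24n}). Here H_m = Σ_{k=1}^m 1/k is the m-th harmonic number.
lim = ln(8/24) = −ln 3

Euler-Maclaurin gives H_m = ln m + γ + 1/(2m) + O(1/m^2). The γ and O(1/m) terms cancel in the difference:
  H_{8n} − H_{24n} = ln(8n) − ln(24n) + O(1/n) = ln(8/24) + O(1/n).
Hence the limit is ln(8/24) = −ln 3.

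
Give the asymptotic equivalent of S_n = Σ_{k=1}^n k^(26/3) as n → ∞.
S_n ~ (3/29) · n^(29/3)

Integral comparison: Σ_{k=1}^n k^(26/3) = ∫_0^n x^(26/3) dx + O(n^(26/3)). The integral is n^(1 + 26/3) / (1 + 26/3) = n^((26+3)/3) / ((26+3)/3) = (3/29) · n^(29/3).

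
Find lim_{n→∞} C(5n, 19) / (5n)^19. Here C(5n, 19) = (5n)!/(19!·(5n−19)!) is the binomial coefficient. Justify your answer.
lim = 1/19! = 1/121645100408832000

With N = 5n → ∞: C(N, 19) / N^19 = [N(N−1)…(N−18)] / (19! · N^19) = (1/19!) · 1 · (1 − 1/(5n)) · … · (1 − 18/(5n)). Each factor → 1 as N → ∞, so the limit is 1/19! = 1/121645100408832000.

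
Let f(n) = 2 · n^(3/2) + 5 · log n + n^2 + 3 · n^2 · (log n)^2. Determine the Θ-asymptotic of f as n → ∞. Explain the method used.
f(n) ∈ Θ(n^2 · (log n)^2)

Compare the terms by growth order. For large n, n^a · (log n)^b dominates n^a' · (log n)^b' iff a > a', or (a = a' and b > b'). Ranking the 4 terms shows the dominant one is 3 · n^2 · (log n)^2. Hence f(n) ∈ Θ(n^2 · (log n)^2).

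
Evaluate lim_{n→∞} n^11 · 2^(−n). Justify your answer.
lim = 0

Exponentials with base > 1 dominate every fixed polynomial: for any fixed c, n^c / 2^n → 0 as n → ∞ (e.g. by the ratio test, or by writing 2^n = e^(n ln 2) and noting e^(n ln 2) / n^c → ∞). Hence n^11 · 2^(−n) = n^11 / 2^n → 0.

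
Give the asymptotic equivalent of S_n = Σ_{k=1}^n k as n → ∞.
S_n ~ n^2 / 2

By integral comparison (Euler-Maclaurin), Σ_{k=1}^n k = ∫_0^n x^1 dx + O(n) = n^2/2 + O(n). (Equivalently, Faulhaber's formula gives the same leading term.)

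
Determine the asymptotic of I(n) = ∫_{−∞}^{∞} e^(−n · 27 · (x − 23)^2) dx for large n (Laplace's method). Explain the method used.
I(n) = sqrt(π/(27n))

Here φ(x) = 27 · (x − 23)^2 has its unique minimum at x* = 23 with φ(x*) = 0 and φ''(x*) = 54. Laplace's method gives
  I(n) ~ e^(−n φ(x*)) · sqrt(2π / (n · φ''(x*))) = sqrt(2π / (54n)) = sqrt(π/(27n)).
This is exact: substituting u = (x − 23)·sqrt(27n) gives I(n) = (1/sqrt(27n)) ∫_{−∞}^{∞} e^(−u^2) du = sqrt(π/(27n)).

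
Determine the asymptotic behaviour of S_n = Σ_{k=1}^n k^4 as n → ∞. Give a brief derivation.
S_n ~ n^5 / 5

By integral comparison (Euler-Maclaurin), Σ_{k=1}^n k^4 = ∫_0^n x^4 dx + O(n^4) = n^5/5 + O(n^4). (Equivalently, Faulhaber's formula gives the same leading term.)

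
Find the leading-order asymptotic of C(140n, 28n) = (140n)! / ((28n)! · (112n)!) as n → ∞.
C(140n, 28n) ~ (3125/256)^(28n) · sqrt(5/(8π·28n))

Write N = 28n. Apply Stirling to each factorial:
  (5N)! ~ sqrt(2π·5N) · (5N/e)^(5N),
  N! ~ sqrt(2π N) · (N/e)^N,
  (4N)! ~ sqrt(2π·4N) · (4N/e)^(4N).
The exponential factors combine to (5N)^(5N) / (N^N · (4N)^(4N)) = 5^(5N)/4^(4N) = (5^5/4^4)^N = (3125/256)^N.
The square-root prefactors combine to sqrt(2π·5N) / (sqrt(2π N)·sqrt(2π·4N)) = sqrt(5 / (2π·4·N)) = sqrt(5/(8π·28n)).
Substituting N = 28n: C(140n, 28n) ~ (3125/256)^(28n) · sqrt(5/(8π·28n)).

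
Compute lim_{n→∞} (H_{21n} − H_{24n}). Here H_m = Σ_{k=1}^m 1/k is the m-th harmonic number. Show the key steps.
lim = ln(21/24) = ln(7/8)

Euler-Maclaurin gives H_m = ln m + γ + 1/(2m) + O(1/m^2). The γ and O(1/m) terms cancel in the difference:
  H_{21n} − H_{24n} = ln(21n) − ln(24n) + O(1/n) = ln(21/24) + O(1/n).
Hence the limit is ln(21/24) = ln(7/8).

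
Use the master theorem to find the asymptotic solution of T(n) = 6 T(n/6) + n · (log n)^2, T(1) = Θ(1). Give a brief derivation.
T(n) = Θ(n · (log n)^3)

Here log_6 6 = 1 and f(n) = n · (log n)^2 = Θ(n^(log_6 6) · (log n)^2). This is the extended Case 2 of the master theorem (f matches the critical exponent up to log factors), giving T(n) = Θ(n^(log_6 6) · (log n)^(2+1)) = Θ(n · (log n)^3).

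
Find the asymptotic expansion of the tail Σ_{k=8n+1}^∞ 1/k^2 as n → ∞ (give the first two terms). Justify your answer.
Σ_{k>8n} 1/k^2 = 1/(1 · (8n)) − 1/(2 · (8n)^2) + O(1/(8n)^3)

Compare to the integral: ∫_{8n}^∞ x^(−2) dx = [−x^(−1)/1]_{8n}^∞ = 1/((2−1)·(8n)). The Euler-Maclaurin correction adds −f(8n)/2 = −1/(2·(8n)^2). Euler-Maclaurin then gives
  Σ_{k>8n} 1/k^2 = ∫_{8n}^∞ dx/x^2 − 1/(2·(8n)^2) + O(1/(8n)^3).
(Equivalently this is ζ(2) − Σ_{k≤8n} 1/k^2.)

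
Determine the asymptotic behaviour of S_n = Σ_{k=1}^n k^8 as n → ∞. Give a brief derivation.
S_n ~ n^9 / 9

By integral comparison (Euler-Maclaurin), Σ_{k=1}^n k^8 = ∫_0^n x^8 dx + O(n^8) = n^9/9 + O(n^8). (Equivalently, Faulhaber's formula gives the same leading term.)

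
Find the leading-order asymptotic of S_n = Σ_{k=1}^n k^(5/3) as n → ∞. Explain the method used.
S_n ~ (3/8) · n^(8/3)

Integral comparison: Σ_{k=1}^n k^(5/3) = ∫_0^n x^(5/3) dx + O(n^(5/3)). The integral is n^(1 + 5/3) / (1 + 5/3) = n^((5+3)/3) / ((5+3)/3) = (3/8) · n^(8/3).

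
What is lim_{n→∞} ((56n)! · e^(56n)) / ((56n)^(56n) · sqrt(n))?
lim = sqrt(2π·56)

Stirling: (56n)! ~ sqrt(2π·56n) · (56n/e)^(56n). Hence
  (56n)! · e^(56n) / (56n)^(56n) ~ sqrt(2π·56n).
Dividing by sqrt(n): sqrt(2π·56n) / sqrt(n) = sqrt(2π·56) · n^((1−1)/2), so the limit is sqrt(2π·56).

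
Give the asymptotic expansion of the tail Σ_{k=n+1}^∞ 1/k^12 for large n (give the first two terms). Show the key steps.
Σ_{k>n} 1/k^12 = 1/(11 · n^11) − 1/(2 · n^12) + O(1/n^13)

Compare to the integral: ∫_{n}^∞ x^(−12) dx = [−x^(−11)/11]_{n}^∞ = 1/((12−1)·n^11). The Euler-Maclaurin correction adds −f(n)/2 = −1/(2·n^12). Euler-Maclaurin then gives
  Σ_{k>n} 1/k^12 = ∫_{n}^∞ dx/x^12 − 1/(2·n^12) + O(1/n^13).
(Equivalently this is ζ(12) − Σ_{k≤n} 1/k^12.)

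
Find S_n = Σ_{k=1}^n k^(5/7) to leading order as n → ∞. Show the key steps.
S_n ~ (7/12) · n^(12/7)

Integral comparison: Σ_{k=1}^n k^(5/7) = ∫_0^n x^(5/7) dx + O(n^(5/7)). The integral is n^(1 + 5/7) / (1 + 5/7) = n^((5+7)/7) / ((5+7)/7) = (7/12) · n^(12/7).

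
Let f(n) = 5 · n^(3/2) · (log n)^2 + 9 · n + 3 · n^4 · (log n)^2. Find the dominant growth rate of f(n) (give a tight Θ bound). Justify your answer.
f(n) ∈ Θ(n^4 · (log n)^2)

Compare the terms by growth order. For large n, n^a · (log n)^b dominates n^a' · (log n)^b' iff a > a', or (a = a' and b > b'). Ranking the 3 terms shows the dominant one is 3 · n^4 · (log n)^2. Hence f(n) ∈ Θ(n^4 · (log n)^2).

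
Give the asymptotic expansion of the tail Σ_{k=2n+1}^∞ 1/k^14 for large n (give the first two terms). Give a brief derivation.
Σ_{k>2n} 1/k^14 = 1/(13 · (2n)^13) − 1/(2 · (2n)^14) + O(1/(2n)^15)

Compare to the integral: ∫_{2n}^∞ x^(−14) dx = [−x^(−13)/13]_{2n}^∞ = 1/((14−1)·(2n)^13). The Euler-Maclaurin correction adds −f(2n)/2 = −1/(2·(2n)^14). Euler-Maclaurin then gives
  Σ_{k>2n} 1/k^14 = ∫_{2n}^∞ dx/x^14 − 1/(2·(2n)^14) + O(1/(2n)^15).
(Equivalently this is ζ(14) − Σ_{k≤2n} 1/k^14.)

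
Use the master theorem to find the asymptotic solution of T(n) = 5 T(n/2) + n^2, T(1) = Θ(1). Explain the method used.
T(n) = Θ(n^(log_2 5))

Master theorem: compare f(n) = n^2 to n^(log_2 5) where log_2 5 ≈ 2.322. Since 2 < log_2 5, we have f(n) = O(n^(log_2 5 − ε)) for some ε > 0 — Case 1. Hence T(n) = Θ(n^(log_2 5)).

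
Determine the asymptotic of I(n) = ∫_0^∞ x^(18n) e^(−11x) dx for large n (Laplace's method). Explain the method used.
I(n) ~ (sqrt(2π·18n) / 11) · (18n/(11e))^(18n)

Write the integrand as exp(18n ln x − 11x) and set f(x) = 18n ln x − 11x. Then f'(x) = 18n/x − 11 = 0 at x* = 18n/11, and f''(x*) = −18n/x*^2 = −11^2/(18n). Laplace's method (interior maximum) gives
  I(n) ~ e^(f(x*)) · sqrt(2π / |f''(x*)|)
        = exp(18n ln(18n/11) − 18n) · sqrt(2π · 18n / 11^2)
        = (18n/11)^(18n) e^(−18n) · sqrt(2π·18n) / 11
        = (sqrt(2π·18n) / 11) · (18n/(11e))^(18n).
This matches Γ(18n+1)/11^(18n+1) with Stirling applied to Γ.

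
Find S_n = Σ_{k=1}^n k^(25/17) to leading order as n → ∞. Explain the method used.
S_n ~ (17/42) · n^(42/17)

Integral comparison: Σ_{k=1}^n k^(25/17) = ∫_0^n x^(25/17) dx + O(n^(25/17)). The integral is n^(1 + 25/17) / (1 + 25/17) = n^((25+17)/17) / ((25+17)/17) = (17/42) · n^(42/17).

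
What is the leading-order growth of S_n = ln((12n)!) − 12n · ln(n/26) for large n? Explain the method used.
S_n ~ 12n · (ln 312 − 1) + O(ln n)

Stirling: ln((12n)!) = 12n ln(12n) − 12n + O(ln n).
  S_n = 12n ln(12n) − 12n − 12n ln(n/26) + O(ln n)
      = 12n ln(12n) − 12n ln n + 12n ln 26 − 12n + O(ln n)
      = 12n ln 12 + 12n ln 26 − 12n + O(ln n)
      = 12n (ln 312 − 1) + O(ln n).
Numerically ln(312) − 1 ≈ 4.7430.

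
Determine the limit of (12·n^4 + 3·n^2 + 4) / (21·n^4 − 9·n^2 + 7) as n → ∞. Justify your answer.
lim = 12/21 = 4/7

For large n the leading n^4 terms dominate both numerator and denominator. Dividing top and bottom by n^4, every other term tends to 0, leaving 12/21 = 4/7.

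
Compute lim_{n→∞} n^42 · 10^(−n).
lim = 0

Exponentials with base > 1 dominate every fixed polynomial: for any fixed c, n^c / 10^n → 0 as n → ∞ (e.g. by the ratio test, or by writing 10^n = e^(n ln 10) and noting e^(n ln 10) / n^c → ∞). Hence n^42 · 10^(−n) = n^42 / 10^n → 0.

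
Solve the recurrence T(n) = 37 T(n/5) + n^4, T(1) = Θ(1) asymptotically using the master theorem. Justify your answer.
T(n) = Θ(n^4)

log_5 37 ≈ 2.244. f(n) = n^4 dominates n^(log_5 37) since 4 > 2.244, and the regularity condition a·f(n/b) = 37·(n/5)^4 = (37/625)·n^4 ≤ c·f(n) holds with c = 37/625 ≈ 0.0592 < 1. So this is Case 3: T(n) = Θ(f(n)) = Θ(n^4).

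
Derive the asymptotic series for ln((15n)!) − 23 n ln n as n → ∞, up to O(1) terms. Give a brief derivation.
ln((15n)!) − 23 n ln n = −8 n ln n + 15(ln 15 − 1) n + (1/2) ln(2π·15n) + O(1/n)

Stirling: ln((15n)!) = 15n ln(15n) − 15n + (1/2) ln(2π·15n) + O(1/n).
Expand 15n ln(15n) = 15n (ln n + ln 15) = 15n ln n + 15n ln 15.
Subtract 23n ln n: leading term is (15 − 23) n ln n = −8 n ln n. The next term is 15n ln 15 − 15n = 15(ln 15 − 1) n. Then the (1/2) ln(2π·15n) correction.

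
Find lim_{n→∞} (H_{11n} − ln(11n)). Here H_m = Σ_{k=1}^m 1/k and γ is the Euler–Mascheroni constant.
lim = γ

By Euler-Maclaurin, H_m = ln m + γ + O(1/m). So
  H_{11n} − ln(11n) = ln(11n) + γ − ln(11n) + O(1/n)
                       = ln(11/11) + γ + O(1/n).
Hence the limit is γ (since ln 1 = 0).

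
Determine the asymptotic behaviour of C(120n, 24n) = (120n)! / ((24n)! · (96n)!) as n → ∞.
C(120n, 24n) ~ (3125/256)^(24n) · sqrt(5/(8π·24n))

Write N = 24n. Apply Stirling to each factorial:
  (5N)! ~ sqrt(2π·5N) · (5N/e)^(5N),
  N! ~ sqrt(2π N) · (N/e)^N,
  (4N)! ~ sqrt(2π·4N) · (4N/e)^(4N).
The exponential factors combine to (5N)^(5N) / (N^N · (4N)^(4N)) = 5^(5N)/4^(4N) = (5^5/4^4)^N = (3125/256)^N.
The square-root prefactors combine to sqrt(2π·5N) / (sqrt(2π N)·sqrt(2π·4N)) = sqrt(5 / (2π·4·N)) = sqrt(5/(8π·24n)).
Substituting N = 24n: C(120n, 24n) ~ (3125/256)^(24n) · sqrt(5/(8π·24n)).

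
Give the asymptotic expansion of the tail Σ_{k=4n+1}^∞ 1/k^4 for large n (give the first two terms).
Σ_{k>4n} 1/k^4 = 1/(3 · (4n)^3) − 1/(2 · (4n)^4) + O(1/(4n)^5)

Compare to the integral: ∫_{4n}^∞ x^(−4) dx = [−x^(−3)/3]_{4n}^∞ = 1/((4−1)·(4n)^3). The Euler-Maclaurin correction adds −f(4n)/2 = −1/(2·(4n)^4). Euler-Maclaurin then gives
  Σ_{k>4n} 1/k^4 = ∫_{4n}^∞ dx/x^4 − 1/(2·(4n)^4) + O(1/(4n)^5).
(Equivalently this is ζ(4) − Σ_{k≤4n} 1/k^4.)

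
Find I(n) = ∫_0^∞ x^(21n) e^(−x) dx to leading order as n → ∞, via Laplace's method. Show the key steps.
I(n) ~ sqrt(2π·21n) · (21n/e)^(21n)

Write the integrand as exp(21n ln x − x) and set f(x) = 21n ln x − x. Then f'(x) = 21n/x − 1 = 0 at x* = 21n, and f''(x*) = −21n/x*^2 = −1/(21n). Laplace's method (interior maximum) gives
  I(n) ~ e^(f(x*)) · sqrt(2π / |f''(x*)|)
        = exp(21n ln(21n) − 21n) · sqrt(2π · 21n)
        = (21n)^(21n) e^(−21n) · sqrt(2π·21n)
        = sqrt(2π·21n) · (21n/e)^(21n).
This matches Γ(21n+1) with Stirling applied to Γ.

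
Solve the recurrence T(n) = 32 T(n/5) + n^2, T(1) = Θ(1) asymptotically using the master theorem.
T(n) = Θ(n^(log_5 32))

Master theorem: compare f(n) = n^2 to n^(log_5 32) where log_5 32 ≈ 2.153. Since 2 < log_5 32, we have f(n) = O(n^(log_5 32 − ε)) for some ε > 0 — Case 1. Hence T(n) = Θ(n^(log_5 32)).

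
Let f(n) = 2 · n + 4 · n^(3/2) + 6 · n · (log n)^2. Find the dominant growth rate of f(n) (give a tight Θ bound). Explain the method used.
f(n) ∈ Θ(n^(3/2))

Compare the terms by growth order. For large n, n^a · (log n)^b dominates n^a' · (log n)^b' iff a > a', or (a = a' and b > b'). Ranking the 3 terms shows the dominant one is 4 · n^(3/2). Hence f(n) ∈ Θ(n^(3/2)).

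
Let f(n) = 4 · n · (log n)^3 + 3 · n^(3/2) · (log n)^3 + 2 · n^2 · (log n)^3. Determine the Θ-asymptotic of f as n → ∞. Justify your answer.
f(n) ∈ Θ(n^2 · (log n)^3)

Compare the terms by growth order. For large n, n^a · (log n)^b dominates n^a' · (log n)^b' iff a > a', or (a = a' and b > b'). Ranking the 3 terms shows the dominant one is 2 · n^2 · (log n)^3. Hence f(n) ∈ Θ(n^2 · (log n)^3).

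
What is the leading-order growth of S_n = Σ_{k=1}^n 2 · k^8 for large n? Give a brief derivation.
S_n ~ 2 · n^9 / 9

By integral comparison (Euler-Maclaurin), Σ_{k=1}^n 2 · k^8 = 2 · ∫_0^n x^8 dx + O(n^8) = 2 · n^9/9 + O(n^8). (Equivalently, Faulhaber's formula gives the same leading term.)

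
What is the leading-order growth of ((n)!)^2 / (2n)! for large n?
((n)!)^2/(2n)! ~ ((2π·n)^(1/2) / sqrt(2)) · 2^(−2·n)  →  0

Write N = n. Stirling: N! ~ sqrt(2π N)(N/e)^N and (2N)! ~ sqrt(2π·2N)·(2N/e)^(2N).
  (N!)^2/(2N)! ~ (2π N)^(2/2) (N/e)^(2N) / [sqrt(2π·2N) (2N/e)^(2N)]
     = (2π N)^(2/2) / sqrt(2π·2N) · (N/(2N))^(2N)
     = (2π N)^((2−1)/2) / sqrt(2) · 2^(−2N).
Since 2^2 > 1, the factor 2^(−2N) decays exponentially, so the ratio → 0. Substituting N = n gives the stated form.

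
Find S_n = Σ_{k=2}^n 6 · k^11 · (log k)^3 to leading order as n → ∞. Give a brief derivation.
S_n ~ n^12 · (log n)^3 / 2

By integral comparison, S_n = ∫_1^n 6 · x^11 · (log x)^3 dx + O(n^11 · (log n)^3). For the integral, the leading term of ∫_1^n x^11 (log x)^3 dx is n^12/12 · (log n)^3 (by repeated integration by parts; each step lowers the log-exponent and produces a relatively O(1/log n) correction). Hence S_n ~ n^12 · (log n)^3 / 2.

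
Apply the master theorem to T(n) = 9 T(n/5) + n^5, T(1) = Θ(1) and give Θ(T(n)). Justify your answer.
T(n) = Θ(n^5)

log_5 9 ≈ 1.365. f(n) = n^5 dominates n^(log_5 9) since 5 > 1.365, and the regularity condition a·f(n/b) = 9·(n/5)^5 = (9/3125)·n^5 ≤ c·f(n) holds with c = 9/3125 ≈ 0.00288 < 1. So this is Case 3: T(n) = Θ(f(n)) = Θ(n^5).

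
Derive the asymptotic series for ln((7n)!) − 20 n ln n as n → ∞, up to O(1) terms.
ln((7n)!) − 20 n ln n = −13 n ln n + 7(ln 7 − 1) n + (1/2) ln(2π·7n) + O(1/n)

Stirling: ln((7n)!) = 7n ln(7n) − 7n + (1/2) ln(2π·7n) + O(1/n).
Expand 7n ln(7n) = 7n (ln n + ln 7) = 7n ln n + 7n ln 7.
Subtract 20n ln n: leading term is (7 − 20) n ln n = −13 n ln n. The next term is 7n ln 7 − 7n = 7(ln 7 − 1) n. Then the (1/2) ln(2π·7n) correction.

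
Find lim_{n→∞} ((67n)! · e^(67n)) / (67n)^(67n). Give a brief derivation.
lim = ∞

Stirling: (67n)! ~ sqrt(2π·67n) · (67n/e)^(67n). Hence
  (67n)! · e^(67n) / (67n)^(67n) ~ sqrt(2π·67n) = sqrt(2π·67) · sqrt(n) → ∞.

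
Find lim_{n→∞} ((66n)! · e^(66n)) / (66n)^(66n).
lim = ∞

Stirling: (66n)! ~ sqrt(2π·66n) · (66n/e)^(66n). Hence
  (66n)! · e^(66n) / (66n)^(66n) ~ sqrt(2π·66n) = sqrt(2π·66) · sqrt(n) → ∞.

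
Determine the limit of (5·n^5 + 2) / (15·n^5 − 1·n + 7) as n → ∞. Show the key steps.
lim = 5/15 = 1/3

For large n the leading n^5 terms dominate both numerator and denominator. Dividing top and bottom by n^5, every other term tends to 0, leaving 5/15 = 1/3.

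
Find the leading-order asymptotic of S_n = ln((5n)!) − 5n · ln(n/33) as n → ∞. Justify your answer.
S_n ~ 5n · (ln 165 − 1) + O(ln n)

Stirling: ln((5n)!) = 5n ln(5n) − 5n + O(ln n).
  S_n = 5n ln(5n) − 5n − 5n ln(n/33) + O(ln n)
      = 5n ln(5n) − 5n ln n + 5n ln 33 − 5n + O(ln n)
      = 5n ln 5 + 5n ln 33 − 5n + O(ln n)
      = 5n (ln 165 − 1) + O(ln n).
Numerically ln(165) − 1 ≈ 4.1059.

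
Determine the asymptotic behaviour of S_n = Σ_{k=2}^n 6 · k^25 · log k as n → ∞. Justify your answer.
S_n ~ 3 · n^26 log n / 13 − 3 · n^26 / 338

By integral comparison, S_n = ∫_1^n 6 · x^25 · log x dx + O(n^25 · log n). For the integral, ∫ x^25 log x dx = n^26 log n / 26 − n^26/676 (integration by parts). Hence S_n ~ 3 · n^26 log n / 13 − 3 · n^26 / 338.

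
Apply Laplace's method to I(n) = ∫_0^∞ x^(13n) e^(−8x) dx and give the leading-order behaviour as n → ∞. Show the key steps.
I(n) ~ (sqrt(2π·13n) / 8) · (13n/(8e))^(13n)

Write the integrand as exp(13n ln x − 8x) and set f(x) = 13n ln x − 8x. Then f'(x) = 13n/x − 8 = 0 at x* = 13n/8, and f''(x*) = −13n/x*^2 = −8^2/(13n). Laplace's method (interior maximum) gives
  I(n) ~ e^(f(x*)) · sqrt(2π / |f''(x*)|)
        = exp(13n ln(13n/8) − 13n) · sqrt(2π · 13n / 8^2)
        = (13n/8)^(13n) e^(−13n) · sqrt(2π·13n) / 8
        = (sqrt(2π·13n) / 8) · (13n/(8e))^(13n).
This matches Γ(13n+1)/8^(13n+1) with Stirling applied to Γ.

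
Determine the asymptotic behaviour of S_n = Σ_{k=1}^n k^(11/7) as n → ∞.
S_n ~ (7/18) · n^(18/7)

Integral comparison: Σ_{k=1}^n k^(11/7) = ∫_0^n x^(11/7) dx + O(n^(11/7)). The integral is n^(1 + 11/7) / (1 + 11/7) = n^((11+7)/7) / ((11+7)/7) = (7/18) · n^(18/7).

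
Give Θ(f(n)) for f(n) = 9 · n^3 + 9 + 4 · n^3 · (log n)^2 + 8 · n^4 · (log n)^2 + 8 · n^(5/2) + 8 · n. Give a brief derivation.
f(n) ∈ Θ(n^4 · (log n)^2)

Compare the terms by growth order. For large n, n^a · (log n)^b dominates n^a' · (log n)^b' iff a > a', or (a = a' and b > b'). Ranking the 6 terms shows the dominant one is 8 · n^4 · (log n)^2. Hence f(n) ∈ Θ(n^4 · (log n)^2).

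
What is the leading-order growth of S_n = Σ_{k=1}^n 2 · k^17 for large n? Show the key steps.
S_n ~ n^18 / 9

By integral comparison (Euler-Maclaurin), Σ_{k=1}^n 2 · k^17 = 2 · ∫_0^n x^17 dx + O(n^17) = 2 · n^18/18 = n^18 / 9 + O(n^17). (Equivalently, Faulhaber's formula gives the same leading term.)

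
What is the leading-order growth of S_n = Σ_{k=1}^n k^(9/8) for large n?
S_n ~ (8/17) · n^(17/8)

Integral comparison: Σ_{k=1}^n k^(9/8) = ∫_0^n x^(9/8) dx + O(n^(9/8)). The integral is n^(1 + 9/8) / (1 + 9/8) = n^((9+8)/8) / ((9+8)/8) = (8/17) · n^(17/8).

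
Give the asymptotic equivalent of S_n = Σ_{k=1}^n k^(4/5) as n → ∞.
S_n ~ (5/9) · n^(9/5)

Integral comparison: Σ_{k=1}^n k^(4/5) = ∫_0^n x^(4/5) dx + O(n^(4/5)). The integral is n^(1 + 4/5) / (1 + 4/5) = n^((4+5)/5) / ((4+5)/5) = (5/9) · n^(9/5).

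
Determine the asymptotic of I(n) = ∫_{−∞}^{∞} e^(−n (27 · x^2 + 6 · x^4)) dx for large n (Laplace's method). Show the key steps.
I(n) ~ sqrt(π/(27n))

φ(x) = 27 · x^2 + 6 · x^4 has its unique global minimum at x* = 0 (since φ'(x) = 54x + 24x^3 = 0 only at x = 0 for real x with both coefficients positive, and φ → ∞ as |x| → ∞). At x* = 0, φ(0) = 0 and φ''(0) = 54. Laplace's method then gives
  I(n) ~ sqrt(2π / (n · φ''(0))) · e^(−n φ(0)) = sqrt(2π / (54n)) = sqrt(π/(27n)).
The 6 · x^4 term contributes only at subleading order (an O(1/n) relative correction).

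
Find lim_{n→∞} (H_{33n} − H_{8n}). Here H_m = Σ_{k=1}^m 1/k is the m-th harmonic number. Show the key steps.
lim = ln(33/8)

Euler-Maclaurin gives H_m = ln m + γ + 1/(2m) + O(1/m^2). The γ and O(1/m) terms cancel in the difference:
  H_{33n} − H_{8n} = ln(33n) − ln(8n) + O(1/n) = ln(33/8) + O(1/n).
Hence the limit is ln(33/8).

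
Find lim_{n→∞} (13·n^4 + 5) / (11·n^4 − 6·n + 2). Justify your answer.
lim = 13/11

For large n the leading n^4 terms dominate both numerator and denominator. Dividing top and bottom by n^4, every other term tends to 0, leaving 13/11.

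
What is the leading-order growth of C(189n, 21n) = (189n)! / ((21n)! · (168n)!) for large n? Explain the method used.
C(189n, 21n) ~ (387420489/16777216)^(21n) · sqrt(9/(16π·21n))

Write N = 21n. Apply Stirling to each factorial:
  (9N)! ~ sqrt(2π·9N) · (9N/e)^(9N),
  N! ~ sqrt(2π N) · (N/e)^N,
  (8N)! ~ sqrt(2π·8N) · (8N/e)^(8N).
The exponential factors combine to (9N)^(9N) / (N^N · (8N)^(8N)) = 9^(9N)/8^(8N) = (9^9/8^8)^N = (387420489/16777216)^N.
The square-root prefactors combine to sqrt(2π·9N) / (sqrt(2π N)·sqrt(2π·8N)) = sqrt(9 / (2π·8·N)) = sqrt(9/(16π·21n)).
Substituting N = 21n: C(189n, 21n) ~ (387420489/16777216)^(21n) · sqrt(9/(16π·21n)).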